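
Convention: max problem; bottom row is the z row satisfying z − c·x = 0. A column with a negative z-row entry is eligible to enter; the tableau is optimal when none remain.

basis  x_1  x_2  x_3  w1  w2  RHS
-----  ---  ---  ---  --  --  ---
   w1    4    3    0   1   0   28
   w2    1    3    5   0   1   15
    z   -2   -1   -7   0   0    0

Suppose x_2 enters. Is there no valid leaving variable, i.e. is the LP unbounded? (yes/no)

no

Column x_2 has positive entries in row(s) 1, 2, so the ratio test bounds it — not unbounded.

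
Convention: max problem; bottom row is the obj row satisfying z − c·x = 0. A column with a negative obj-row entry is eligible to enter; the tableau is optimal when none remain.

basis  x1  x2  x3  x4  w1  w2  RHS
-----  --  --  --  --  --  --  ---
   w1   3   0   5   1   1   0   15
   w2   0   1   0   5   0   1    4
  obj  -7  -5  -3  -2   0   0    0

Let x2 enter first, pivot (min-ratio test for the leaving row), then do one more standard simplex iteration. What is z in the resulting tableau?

Ratio test on column x2 — row 1: entry 0 ≤ 0; row 2: 4/1 = 4. Minimum is 4 at row 2 (w2 leaves); pivot element 1.
Pivot on row 2; the obj-row RHS becomes 0 − (-5)·4 = 20.
Next entering variable (most negative obj-row entry -7): x1.
Ratio test on column x1 — row 1: 15/3 = 5; row 2: entry 0 ≤ 0. Minimum is 5 at row 1 (w1 leaves); pivot element 3.
After the second pivot the obj-row RHS is 20 − (-7)·5 = 55.

55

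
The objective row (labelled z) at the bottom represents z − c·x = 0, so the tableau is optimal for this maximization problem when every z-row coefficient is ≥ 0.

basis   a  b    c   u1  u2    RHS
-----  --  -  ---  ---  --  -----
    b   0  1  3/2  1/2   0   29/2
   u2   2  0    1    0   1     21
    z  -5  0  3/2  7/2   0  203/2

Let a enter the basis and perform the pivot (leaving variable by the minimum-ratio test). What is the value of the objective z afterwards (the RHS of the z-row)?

Ratio test on column a — row 1: entry 0 ≤ 0; row 2: 21/2 = 21/2. Minimum is 21/2 at row 2 (u2 leaves); pivot element 2.
Pivot on row 2; the z-row RHS becomes 203/2 − (-5)·(21/2) = 154.

154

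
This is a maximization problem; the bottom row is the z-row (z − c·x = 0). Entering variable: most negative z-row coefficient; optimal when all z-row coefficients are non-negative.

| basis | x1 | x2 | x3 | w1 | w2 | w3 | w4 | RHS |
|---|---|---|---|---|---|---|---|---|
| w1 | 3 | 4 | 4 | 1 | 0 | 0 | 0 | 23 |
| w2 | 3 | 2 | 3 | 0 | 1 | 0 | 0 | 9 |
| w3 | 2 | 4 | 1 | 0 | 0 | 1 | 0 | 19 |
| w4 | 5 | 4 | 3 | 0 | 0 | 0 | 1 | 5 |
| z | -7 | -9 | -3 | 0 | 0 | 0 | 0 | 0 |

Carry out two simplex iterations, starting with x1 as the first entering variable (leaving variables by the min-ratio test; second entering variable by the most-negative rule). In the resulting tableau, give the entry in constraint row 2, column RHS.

13/2

Ratio test on column x1 — row 1: 23/3 = 23/3; row 2: 9/3 = 3; row 3: 19/2 = 19/2; row 4: 5/5 = 1. Minimum is 1 at row 4 (w4 leaves); pivot element 5.
Divide row 4 by 5; eliminate column x1 from the other rows.
Second iteration: most negative z-row entry is -17/5 in column x2, so x2 enters.
Ratio test on column x2 — row 1: 20/(8/5) = 25/2; row 2: entry -2/5 ≤ 0; row 3: 17/(12/5) = 85/12; row 4: 1/(4/5) = 5/4. Minimum is 5/4 at row 4 (x1 leaves); pivot element 4/5.
Divide row 4 by 4/5; eliminate column x2 from the other rows.
After both pivots, the entry at constraint row 2, column RHS is 13/2.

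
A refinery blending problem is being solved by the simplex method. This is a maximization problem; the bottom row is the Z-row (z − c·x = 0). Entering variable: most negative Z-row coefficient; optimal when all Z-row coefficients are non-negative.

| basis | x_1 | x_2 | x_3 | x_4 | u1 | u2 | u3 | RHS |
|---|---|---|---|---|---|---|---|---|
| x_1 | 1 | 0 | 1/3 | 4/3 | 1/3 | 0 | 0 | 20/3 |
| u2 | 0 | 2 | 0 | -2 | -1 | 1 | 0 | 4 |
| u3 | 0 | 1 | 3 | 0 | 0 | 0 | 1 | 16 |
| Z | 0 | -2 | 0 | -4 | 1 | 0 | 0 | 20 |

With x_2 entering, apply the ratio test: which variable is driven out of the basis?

u2

Column x_2 entries and ratios — x_1: 0 ≤ 0, skip; u2: 4/2 = 2; u3: 16/1 = 16.
Smallest ratio is 2 in the row of u2, so u2 leaves.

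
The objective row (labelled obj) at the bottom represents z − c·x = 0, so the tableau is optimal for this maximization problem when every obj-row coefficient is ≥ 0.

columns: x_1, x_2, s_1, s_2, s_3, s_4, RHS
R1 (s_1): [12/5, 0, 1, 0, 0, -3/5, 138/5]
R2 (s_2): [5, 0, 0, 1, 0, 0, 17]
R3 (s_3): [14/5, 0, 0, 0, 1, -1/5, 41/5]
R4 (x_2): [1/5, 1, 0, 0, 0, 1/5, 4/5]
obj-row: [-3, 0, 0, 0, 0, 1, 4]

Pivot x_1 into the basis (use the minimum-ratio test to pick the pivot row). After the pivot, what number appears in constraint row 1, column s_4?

-3/7

Ratio test on column x_1 — row 1: (138/5)/(12/5) = 23/2; row 2: 17/5 = 17/5; row 3: (41/5)/(14/5) = 41/14; row 4: (4/5)/(1/5) = 4. Minimum is 41/14 at row 3 (s_3 leaves); pivot element 14/5.
Divide row 3 by 14/5; eliminate column x_1 from the other rows.
Row 1 update in column s_4: -3/5 − (12/5)·(-1/14) = -3/7.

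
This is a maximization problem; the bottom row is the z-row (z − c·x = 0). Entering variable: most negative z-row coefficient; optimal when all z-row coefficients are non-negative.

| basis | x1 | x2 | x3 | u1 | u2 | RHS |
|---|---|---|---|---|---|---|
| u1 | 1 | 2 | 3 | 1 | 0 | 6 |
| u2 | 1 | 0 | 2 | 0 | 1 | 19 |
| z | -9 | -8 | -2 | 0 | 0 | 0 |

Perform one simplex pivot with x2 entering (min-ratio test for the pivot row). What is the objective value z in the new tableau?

24

Ratio test on column x2 — row 1: 6/2 = 3; row 2: entry 0 ≤ 0. Minimum is 3 at row 1 (u1 leaves); pivot element 2.
Pivot on row 1; the z-row RHS becomes 0 − (-8)·3 = 24.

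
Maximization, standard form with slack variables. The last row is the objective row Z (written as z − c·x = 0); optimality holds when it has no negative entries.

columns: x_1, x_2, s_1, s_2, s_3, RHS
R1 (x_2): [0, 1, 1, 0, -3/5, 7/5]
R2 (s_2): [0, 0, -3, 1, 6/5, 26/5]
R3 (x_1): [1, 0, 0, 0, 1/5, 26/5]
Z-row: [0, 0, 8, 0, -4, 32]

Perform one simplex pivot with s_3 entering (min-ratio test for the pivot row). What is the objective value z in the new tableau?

Ratio test on column s_3 — row 1: entry -3/5 ≤ 0; row 2: (26/5)/(6/5) = 13/3; row 3: (26/5)/(1/5) = 26. Minimum is 13/3 at row 2 (s_2 leaves); pivot element 6/5.
Pivot on row 2; the Z-row RHS becomes 32 − (-4)·(13/3) = 148/3.

148/3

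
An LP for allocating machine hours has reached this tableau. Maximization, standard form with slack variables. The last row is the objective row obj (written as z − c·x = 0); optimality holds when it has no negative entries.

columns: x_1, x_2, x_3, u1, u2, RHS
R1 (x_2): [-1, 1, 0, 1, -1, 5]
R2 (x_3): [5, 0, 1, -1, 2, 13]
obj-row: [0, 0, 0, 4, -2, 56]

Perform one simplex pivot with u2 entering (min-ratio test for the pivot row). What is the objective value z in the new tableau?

69

Ratio test on column u2 — row 1: entry -1 ≤ 0; row 2: 13/2 = 13/2. Minimum is 13/2 at row 2 (x_3 leaves); pivot element 2.
Pivot on row 2; the obj-row RHS becomes 56 − (-2)·(13/2) = 69.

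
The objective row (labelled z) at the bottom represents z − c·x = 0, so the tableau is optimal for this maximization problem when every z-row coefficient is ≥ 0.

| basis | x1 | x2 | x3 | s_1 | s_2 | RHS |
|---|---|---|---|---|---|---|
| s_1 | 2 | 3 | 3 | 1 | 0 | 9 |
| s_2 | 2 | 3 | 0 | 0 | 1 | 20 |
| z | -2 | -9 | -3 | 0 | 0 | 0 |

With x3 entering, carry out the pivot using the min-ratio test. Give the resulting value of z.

Ratio test on column x3 — row 1: 9/3 = 3; row 2: entry 0 ≤ 0. Minimum is 3 at row 1 (s_1 leaves); pivot element 3.
Pivot on row 1; the z-row RHS becomes 0 − (-3)·3 = 9.

9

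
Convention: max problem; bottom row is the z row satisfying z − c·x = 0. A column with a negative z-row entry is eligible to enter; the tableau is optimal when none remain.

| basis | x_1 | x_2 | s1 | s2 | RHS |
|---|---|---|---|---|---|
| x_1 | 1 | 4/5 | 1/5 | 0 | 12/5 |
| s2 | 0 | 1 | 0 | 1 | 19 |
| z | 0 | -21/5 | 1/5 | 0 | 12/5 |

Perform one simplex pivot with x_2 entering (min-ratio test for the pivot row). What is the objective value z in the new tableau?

Ratio test on column x_2 — row 1: (12/5)/(4/5) = 3; row 2: 19/1 = 19. Minimum is 3 at row 1 (x_1 leaves); pivot element 4/5.
Pivot on row 1; the z-row RHS becomes 12/5 − (-21/5)·3 = 15.

15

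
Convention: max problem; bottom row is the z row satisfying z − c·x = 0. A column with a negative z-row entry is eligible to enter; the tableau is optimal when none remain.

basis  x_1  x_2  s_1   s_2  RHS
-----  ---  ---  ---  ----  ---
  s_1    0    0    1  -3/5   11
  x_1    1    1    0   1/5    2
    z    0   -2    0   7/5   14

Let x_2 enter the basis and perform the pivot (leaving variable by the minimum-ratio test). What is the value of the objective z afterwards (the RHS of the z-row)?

18

Ratio test on column x_2 — row 1: entry 0 ≤ 0; row 2: 2/1 = 2. Minimum is 2 at row 2 (x_1 leaves); pivot element 1.
Pivot on row 2; the z-row RHS becomes 14 − (-2)·2 = 18.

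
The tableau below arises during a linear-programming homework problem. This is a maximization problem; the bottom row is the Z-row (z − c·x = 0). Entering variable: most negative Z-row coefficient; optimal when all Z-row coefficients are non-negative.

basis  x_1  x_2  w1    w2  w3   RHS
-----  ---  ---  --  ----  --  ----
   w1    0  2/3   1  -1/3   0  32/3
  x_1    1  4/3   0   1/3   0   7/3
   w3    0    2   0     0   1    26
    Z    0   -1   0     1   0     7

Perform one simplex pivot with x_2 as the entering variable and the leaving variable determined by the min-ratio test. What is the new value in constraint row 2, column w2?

Ratio test on column x_2 — row 1: (32/3)/(2/3) = 16; row 2: (7/3)/(4/3) = 7/4; row 3: 26/2 = 13. Minimum is 7/4 at row 2 (x_1 leaves); pivot element 4/3.
Divide row 2 by 4/3; eliminate column x_2 from the other rows.
In the new row 2, the w2 entry is the old entry divided by the pivot: (1/3)/(4/3) = 1/4.

1/4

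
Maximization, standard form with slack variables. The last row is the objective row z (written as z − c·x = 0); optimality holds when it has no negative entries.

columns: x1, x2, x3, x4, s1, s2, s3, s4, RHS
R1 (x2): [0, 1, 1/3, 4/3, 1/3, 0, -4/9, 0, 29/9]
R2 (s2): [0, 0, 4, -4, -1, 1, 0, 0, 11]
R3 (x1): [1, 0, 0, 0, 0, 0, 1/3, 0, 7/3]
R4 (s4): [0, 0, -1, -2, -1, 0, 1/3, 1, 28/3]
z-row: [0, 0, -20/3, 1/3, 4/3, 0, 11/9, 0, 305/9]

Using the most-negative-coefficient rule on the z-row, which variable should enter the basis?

x3

Negative z-row entries: x3: -20/3.
The most negative is -20/3 in column x3, so x3 enters.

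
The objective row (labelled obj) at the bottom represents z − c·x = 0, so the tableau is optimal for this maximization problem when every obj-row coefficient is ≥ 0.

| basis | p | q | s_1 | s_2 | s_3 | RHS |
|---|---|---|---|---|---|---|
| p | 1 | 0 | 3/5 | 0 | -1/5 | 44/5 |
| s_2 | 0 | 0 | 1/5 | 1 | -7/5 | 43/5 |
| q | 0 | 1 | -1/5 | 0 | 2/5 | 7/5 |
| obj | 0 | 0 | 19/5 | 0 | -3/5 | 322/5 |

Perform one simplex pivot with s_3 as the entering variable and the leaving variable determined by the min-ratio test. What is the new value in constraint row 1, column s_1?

Ratio test on column s_3 — row 1: entry -1/5 ≤ 0; row 2: entry -7/5 ≤ 0; row 3: (7/5)/(2/5) = 7/2. Minimum is 7/2 at row 3 (q leaves); pivot element 2/5.
Divide row 3 by 2/5; eliminate column s_3 from the other rows.
Row 1 update in column s_1: 3/5 − (-1/5)·(-1/2) = 1/2.

1/2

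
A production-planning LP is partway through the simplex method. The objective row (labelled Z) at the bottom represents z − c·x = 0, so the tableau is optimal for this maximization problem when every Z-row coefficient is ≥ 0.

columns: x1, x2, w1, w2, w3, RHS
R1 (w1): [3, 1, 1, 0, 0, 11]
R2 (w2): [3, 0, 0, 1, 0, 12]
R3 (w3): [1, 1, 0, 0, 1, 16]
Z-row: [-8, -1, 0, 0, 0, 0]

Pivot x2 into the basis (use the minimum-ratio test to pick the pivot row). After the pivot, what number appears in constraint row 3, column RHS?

Ratio test on column x2 — row 1: 11/1 = 11; row 2: entry 0 ≤ 0; row 3: 16/1 = 16. Minimum is 11 at row 1 (w1 leaves); pivot element 1.
Divide row 1 by 1; eliminate column x2 from the other rows.
Row 3 update in column RHS: 16 − 1·11 = 5.

5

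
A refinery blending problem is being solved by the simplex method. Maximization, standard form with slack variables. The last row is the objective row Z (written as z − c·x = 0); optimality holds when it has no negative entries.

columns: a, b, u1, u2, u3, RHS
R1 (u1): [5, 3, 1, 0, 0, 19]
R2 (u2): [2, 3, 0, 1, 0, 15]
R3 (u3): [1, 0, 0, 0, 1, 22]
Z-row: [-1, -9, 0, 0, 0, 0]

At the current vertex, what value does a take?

a is not in the basis, so in the current basic feasible solution a = 0.

0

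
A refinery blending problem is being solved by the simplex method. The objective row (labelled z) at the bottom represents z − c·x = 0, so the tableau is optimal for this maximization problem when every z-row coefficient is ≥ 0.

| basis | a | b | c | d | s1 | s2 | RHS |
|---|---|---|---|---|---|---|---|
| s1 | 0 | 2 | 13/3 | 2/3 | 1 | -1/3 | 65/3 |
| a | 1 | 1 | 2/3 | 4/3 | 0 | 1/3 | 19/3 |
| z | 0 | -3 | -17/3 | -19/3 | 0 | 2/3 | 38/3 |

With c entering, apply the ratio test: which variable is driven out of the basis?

Column c entries and ratios — s1: (65/3)/(13/3) = 5; a: (19/3)/(2/3) = 19/2.
Smallest ratio is 5 in the row of s1, so s1 leaves.

s1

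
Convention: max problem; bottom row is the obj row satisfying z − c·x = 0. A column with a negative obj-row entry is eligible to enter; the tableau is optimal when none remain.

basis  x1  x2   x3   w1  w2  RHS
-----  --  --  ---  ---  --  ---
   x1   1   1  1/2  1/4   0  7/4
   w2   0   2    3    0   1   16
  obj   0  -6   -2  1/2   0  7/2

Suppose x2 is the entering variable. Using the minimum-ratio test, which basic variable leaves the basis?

x1

Column x2 entries and ratios — x1: (7/4)/1 = 7/4; w2: 16/2 = 8.
Smallest ratio is 7/4 in the row of x1, so x1 leaves.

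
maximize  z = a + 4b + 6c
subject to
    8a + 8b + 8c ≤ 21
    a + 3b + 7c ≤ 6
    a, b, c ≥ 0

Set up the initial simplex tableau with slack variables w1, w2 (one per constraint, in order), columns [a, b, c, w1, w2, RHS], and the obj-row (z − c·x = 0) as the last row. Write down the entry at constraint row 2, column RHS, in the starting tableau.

The RHS of constraint 2 is b_2 = 6.

6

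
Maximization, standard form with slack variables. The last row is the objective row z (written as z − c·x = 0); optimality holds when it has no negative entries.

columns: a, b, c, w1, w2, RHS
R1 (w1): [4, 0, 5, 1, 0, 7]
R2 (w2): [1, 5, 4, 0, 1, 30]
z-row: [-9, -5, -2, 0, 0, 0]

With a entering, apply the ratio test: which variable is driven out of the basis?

Column a entries and ratios — w1: 7/4 = 7/4; w2: 30/1 = 30.
Smallest ratio is 7/4 in the row of w1, so w1 leaves.

w1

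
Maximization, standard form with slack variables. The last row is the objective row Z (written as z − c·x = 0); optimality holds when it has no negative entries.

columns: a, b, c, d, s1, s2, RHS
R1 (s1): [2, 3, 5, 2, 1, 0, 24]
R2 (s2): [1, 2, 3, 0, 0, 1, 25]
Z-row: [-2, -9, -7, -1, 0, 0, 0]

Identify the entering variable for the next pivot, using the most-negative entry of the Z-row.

Negative Z-row entries: a: -2, b: -9, c: -7, d: -1.
The most negative is -9 in column b, so b enters.

b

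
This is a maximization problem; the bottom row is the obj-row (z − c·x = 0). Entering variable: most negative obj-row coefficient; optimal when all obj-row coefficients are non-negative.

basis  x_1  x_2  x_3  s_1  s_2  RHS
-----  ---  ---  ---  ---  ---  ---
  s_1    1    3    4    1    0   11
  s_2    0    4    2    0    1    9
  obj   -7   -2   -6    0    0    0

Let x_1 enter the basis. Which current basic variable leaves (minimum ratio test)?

Column x_1 entries and ratios — s_1: 11/1 = 11; s_2: 0 ≤ 0, skip.
Smallest ratio is 11 in the row of s_1, so s_1 leaves.

s_1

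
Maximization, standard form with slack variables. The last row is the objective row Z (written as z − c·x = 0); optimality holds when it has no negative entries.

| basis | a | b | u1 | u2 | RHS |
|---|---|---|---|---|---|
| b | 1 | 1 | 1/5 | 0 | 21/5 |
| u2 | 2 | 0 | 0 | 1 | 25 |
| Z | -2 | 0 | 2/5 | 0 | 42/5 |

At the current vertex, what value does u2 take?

u2 is basic (row 2); its value is the RHS of that row, 25.

25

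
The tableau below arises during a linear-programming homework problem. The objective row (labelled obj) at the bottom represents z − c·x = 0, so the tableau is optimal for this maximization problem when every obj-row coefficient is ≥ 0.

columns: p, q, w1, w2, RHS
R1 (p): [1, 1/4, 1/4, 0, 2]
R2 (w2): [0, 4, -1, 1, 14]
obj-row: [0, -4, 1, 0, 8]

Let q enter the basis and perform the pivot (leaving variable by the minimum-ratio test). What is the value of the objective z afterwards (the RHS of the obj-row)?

Ratio test on column q — row 1: 2/(1/4) = 8; row 2: 14/4 = 7/2. Minimum is 7/2 at row 2 (w2 leaves); pivot element 4.
Pivot on row 2; the obj-row RHS becomes 8 − (-4)·(7/2) = 22.

22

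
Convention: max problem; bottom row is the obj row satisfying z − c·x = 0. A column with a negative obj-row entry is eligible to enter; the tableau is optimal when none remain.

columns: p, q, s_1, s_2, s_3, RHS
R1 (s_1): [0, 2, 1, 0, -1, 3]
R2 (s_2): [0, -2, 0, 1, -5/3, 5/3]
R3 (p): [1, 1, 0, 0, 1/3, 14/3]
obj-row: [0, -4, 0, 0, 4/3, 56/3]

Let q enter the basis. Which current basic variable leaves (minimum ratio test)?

Column q entries and ratios — s_1: 3/2 = 3/2; s_2: -2 ≤ 0, skip; p: (14/3)/1 = 14/3.
Smallest ratio is 3/2 in the row of s_1, so s_1 leaves.

s_1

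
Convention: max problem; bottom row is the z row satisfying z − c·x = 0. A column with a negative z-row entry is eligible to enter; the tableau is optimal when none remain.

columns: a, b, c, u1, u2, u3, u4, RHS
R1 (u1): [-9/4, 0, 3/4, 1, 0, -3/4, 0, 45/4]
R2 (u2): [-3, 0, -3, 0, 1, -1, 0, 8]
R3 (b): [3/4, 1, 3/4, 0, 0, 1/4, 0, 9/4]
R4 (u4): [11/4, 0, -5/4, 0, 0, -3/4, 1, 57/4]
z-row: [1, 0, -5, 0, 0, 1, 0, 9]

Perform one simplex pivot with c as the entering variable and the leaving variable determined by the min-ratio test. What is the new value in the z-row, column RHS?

24

Ratio test on column c — row 1: (45/4)/(3/4) = 15; row 2: entry -3 ≤ 0; row 3: (9/4)/(3/4) = 3; row 4: entry -5/4 ≤ 0. Minimum is 3 at row 3 (b leaves); pivot element 3/4.
Divide row 3 by 3/4; eliminate column c from the other rows.
z-row update in column RHS: 9 − (-5)·3 = 24.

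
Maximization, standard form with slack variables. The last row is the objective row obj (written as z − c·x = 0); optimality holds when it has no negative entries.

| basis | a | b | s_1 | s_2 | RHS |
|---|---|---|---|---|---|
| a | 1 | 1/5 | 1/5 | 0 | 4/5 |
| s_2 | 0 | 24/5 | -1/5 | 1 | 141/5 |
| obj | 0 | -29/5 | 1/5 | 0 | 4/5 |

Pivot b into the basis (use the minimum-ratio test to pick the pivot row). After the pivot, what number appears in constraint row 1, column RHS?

4

Ratio test on column b — row 1: (4/5)/(1/5) = 4; row 2: (141/5)/(24/5) = 47/8. Minimum is 4 at row 1 (a leaves); pivot element 1/5.
Divide row 1 by 1/5; eliminate column b from the other rows.
In the new row 1, the RHS entry is the old entry divided by the pivot: (4/5)/(1/5) = 4.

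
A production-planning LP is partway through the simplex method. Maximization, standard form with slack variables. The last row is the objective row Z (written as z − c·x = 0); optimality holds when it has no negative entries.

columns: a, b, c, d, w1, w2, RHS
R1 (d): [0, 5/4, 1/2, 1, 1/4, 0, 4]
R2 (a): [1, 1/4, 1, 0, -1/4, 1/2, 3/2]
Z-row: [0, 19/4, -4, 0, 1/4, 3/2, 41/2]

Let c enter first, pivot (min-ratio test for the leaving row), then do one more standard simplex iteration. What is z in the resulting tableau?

Ratio test on column c — row 1: 4/(1/2) = 8; row 2: (3/2)/1 = 3/2. Minimum is 3/2 at row 2 (a leaves); pivot element 1.
Pivot on row 2; the Z-row RHS becomes 41/2 − (-4)·(3/2) = 53/2.
Next entering variable (most negative Z-row entry -3/4): w1.
Ratio test on column w1 — row 1: (13/4)/(3/8) = 26/3; row 2: entry -1/4 ≤ 0. Minimum is 26/3 at row 1 (d leaves); pivot element 3/8.
After the second pivot the Z-row RHS is 53/2 − (-3/4)·(26/3) = 33.

33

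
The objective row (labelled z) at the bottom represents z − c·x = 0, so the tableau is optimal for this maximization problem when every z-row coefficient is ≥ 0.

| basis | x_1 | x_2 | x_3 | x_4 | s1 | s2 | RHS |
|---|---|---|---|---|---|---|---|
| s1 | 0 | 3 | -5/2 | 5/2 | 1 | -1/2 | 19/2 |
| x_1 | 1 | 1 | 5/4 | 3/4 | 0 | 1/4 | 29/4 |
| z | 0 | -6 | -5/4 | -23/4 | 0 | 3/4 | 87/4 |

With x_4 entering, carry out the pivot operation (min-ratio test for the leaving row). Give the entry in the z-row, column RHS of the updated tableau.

Ratio test on column x_4 — row 1: (19/2)/(5/2) = 19/5; row 2: (29/4)/(3/4) = 29/3. Minimum is 19/5 at row 1 (s1 leaves); pivot element 5/2.
Divide row 1 by 5/2; eliminate column x_4 from the other rows.
z-row update in column RHS: 87/4 − (-23/4)·(19/5) = 218/5.

218/5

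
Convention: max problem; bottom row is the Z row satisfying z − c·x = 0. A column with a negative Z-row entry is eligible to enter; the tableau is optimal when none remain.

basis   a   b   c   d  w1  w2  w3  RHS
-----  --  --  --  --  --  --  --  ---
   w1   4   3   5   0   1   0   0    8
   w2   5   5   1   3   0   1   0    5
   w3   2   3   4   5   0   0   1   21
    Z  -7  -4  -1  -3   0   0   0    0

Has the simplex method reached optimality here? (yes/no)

no

The Z-row has a negative entry -7 in column a, so it is not optimal.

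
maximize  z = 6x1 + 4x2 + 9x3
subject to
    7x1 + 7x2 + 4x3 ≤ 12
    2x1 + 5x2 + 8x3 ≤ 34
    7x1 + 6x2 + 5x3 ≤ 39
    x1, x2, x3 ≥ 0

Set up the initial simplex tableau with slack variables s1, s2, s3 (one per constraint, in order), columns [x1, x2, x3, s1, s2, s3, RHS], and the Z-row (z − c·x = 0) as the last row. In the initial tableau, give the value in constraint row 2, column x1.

2

Constraint 2 has coefficient 2 on x1.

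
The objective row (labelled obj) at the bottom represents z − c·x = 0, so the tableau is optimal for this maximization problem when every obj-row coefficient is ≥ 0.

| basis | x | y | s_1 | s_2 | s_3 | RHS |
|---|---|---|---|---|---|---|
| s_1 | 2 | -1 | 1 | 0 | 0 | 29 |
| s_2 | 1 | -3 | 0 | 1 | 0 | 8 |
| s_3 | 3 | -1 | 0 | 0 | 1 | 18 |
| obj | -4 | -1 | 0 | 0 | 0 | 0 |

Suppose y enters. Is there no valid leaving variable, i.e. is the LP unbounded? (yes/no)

yes

Every constraint-row entry in column y is ≤ 0, so increasing y is unbounded.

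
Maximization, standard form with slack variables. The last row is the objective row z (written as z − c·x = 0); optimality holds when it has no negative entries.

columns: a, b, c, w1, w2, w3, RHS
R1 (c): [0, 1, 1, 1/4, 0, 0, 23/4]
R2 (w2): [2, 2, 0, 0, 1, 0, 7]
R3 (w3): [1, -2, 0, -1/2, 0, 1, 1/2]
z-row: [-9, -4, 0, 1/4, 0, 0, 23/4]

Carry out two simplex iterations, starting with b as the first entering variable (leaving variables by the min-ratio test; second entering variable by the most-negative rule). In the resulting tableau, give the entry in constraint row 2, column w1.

1/6

Ratio test on column b — row 1: (23/4)/1 = 23/4; row 2: 7/2 = 7/2; row 3: entry -2 ≤ 0. Minimum is 7/2 at row 2 (w2 leaves); pivot element 2.
Divide row 2 by 2; eliminate column b from the other rows.
Second iteration: most negative z-row entry is -5 in column a, so a enters.
Ratio test on column a — row 1: entry -1 ≤ 0; row 2: (7/2)/1 = 7/2; row 3: (15/2)/3 = 5/2. Minimum is 5/2 at row 3 (w3 leaves); pivot element 3.
Divide row 3 by 3; eliminate column a from the other rows.
After both pivots, the entry at constraint row 2, column w1 is 1/6.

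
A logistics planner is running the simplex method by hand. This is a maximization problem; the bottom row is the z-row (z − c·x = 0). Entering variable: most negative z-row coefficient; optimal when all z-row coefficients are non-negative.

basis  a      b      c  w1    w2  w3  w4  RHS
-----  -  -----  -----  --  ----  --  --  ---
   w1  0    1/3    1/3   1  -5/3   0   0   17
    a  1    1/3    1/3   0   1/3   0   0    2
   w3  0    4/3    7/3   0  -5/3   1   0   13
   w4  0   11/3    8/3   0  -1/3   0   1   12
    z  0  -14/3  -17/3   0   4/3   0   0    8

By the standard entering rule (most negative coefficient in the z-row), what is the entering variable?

c

Negative z-row entries: b: -14/3, c: -17/3.
The most negative is -17/3 in column c, so c enters.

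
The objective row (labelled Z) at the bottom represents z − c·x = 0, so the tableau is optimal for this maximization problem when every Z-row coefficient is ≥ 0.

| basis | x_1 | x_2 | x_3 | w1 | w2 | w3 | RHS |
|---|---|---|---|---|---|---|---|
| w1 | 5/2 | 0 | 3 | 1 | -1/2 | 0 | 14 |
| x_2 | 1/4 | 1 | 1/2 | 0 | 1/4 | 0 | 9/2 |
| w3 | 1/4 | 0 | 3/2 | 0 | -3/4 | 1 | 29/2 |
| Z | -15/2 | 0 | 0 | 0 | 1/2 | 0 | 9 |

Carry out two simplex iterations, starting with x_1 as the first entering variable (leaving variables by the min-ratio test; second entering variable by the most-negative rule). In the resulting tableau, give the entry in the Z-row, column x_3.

Ratio test on column x_1 — row 1: 14/(5/2) = 28/5; row 2: (9/2)/(1/4) = 18; row 3: (29/2)/(1/4) = 58. Minimum is 28/5 at row 1 (w1 leaves); pivot element 5/2.
Divide row 1 by 5/2; eliminate column x_1 from the other rows.
Second iteration: most negative Z-row entry is -1 in column w2, so w2 enters.
Ratio test on column w2 — row 1: entry -1/5 ≤ 0; row 2: (31/10)/(3/10) = 31/3; row 3: entry -7/10 ≤ 0. Minimum is 31/3 at row 2 (x_2 leaves); pivot element 3/10.
Divide row 2 by 3/10; eliminate column w2 from the other rows.
After both pivots, the entry at the Z-row, column x_3 is 29/3.

29/3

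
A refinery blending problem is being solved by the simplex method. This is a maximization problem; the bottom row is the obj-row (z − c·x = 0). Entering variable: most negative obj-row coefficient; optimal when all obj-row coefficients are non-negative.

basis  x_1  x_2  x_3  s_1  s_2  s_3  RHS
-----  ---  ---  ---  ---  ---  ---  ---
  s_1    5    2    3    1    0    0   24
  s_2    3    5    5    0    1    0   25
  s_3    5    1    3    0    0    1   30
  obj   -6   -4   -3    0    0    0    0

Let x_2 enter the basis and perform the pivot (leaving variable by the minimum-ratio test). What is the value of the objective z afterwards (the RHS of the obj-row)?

Ratio test on column x_2 — row 1: 24/2 = 12; row 2: 25/5 = 5; row 3: 30/1 = 30. Minimum is 5 at row 2 (s_2 leaves); pivot element 5.
Pivot on row 2; the obj-row RHS becomes 0 − (-4)·5 = 20.

20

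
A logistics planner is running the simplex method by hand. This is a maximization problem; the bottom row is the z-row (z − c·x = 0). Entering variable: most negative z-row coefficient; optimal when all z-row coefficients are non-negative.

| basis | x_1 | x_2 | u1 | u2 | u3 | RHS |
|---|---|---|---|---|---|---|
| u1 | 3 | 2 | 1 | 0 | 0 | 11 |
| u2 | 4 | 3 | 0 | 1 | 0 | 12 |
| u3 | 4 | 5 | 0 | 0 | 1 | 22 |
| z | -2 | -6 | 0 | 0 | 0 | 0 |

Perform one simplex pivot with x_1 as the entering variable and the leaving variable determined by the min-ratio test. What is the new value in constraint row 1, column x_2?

-1/4

Ratio test on column x_1 — row 1: 11/3 = 11/3; row 2: 12/4 = 3; row 3: 22/4 = 11/2. Minimum is 3 at row 2 (u2 leaves); pivot element 4.
Divide row 2 by 4; eliminate column x_1 from the other rows.
Row 1 update in column x_2: 2 − 3·(3/4) = -1/4.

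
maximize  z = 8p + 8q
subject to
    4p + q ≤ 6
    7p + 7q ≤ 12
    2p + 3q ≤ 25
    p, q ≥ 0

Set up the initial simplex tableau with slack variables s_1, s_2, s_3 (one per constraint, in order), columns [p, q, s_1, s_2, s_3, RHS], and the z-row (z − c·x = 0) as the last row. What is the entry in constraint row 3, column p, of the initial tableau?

Constraint 3 has coefficient 2 on p.

2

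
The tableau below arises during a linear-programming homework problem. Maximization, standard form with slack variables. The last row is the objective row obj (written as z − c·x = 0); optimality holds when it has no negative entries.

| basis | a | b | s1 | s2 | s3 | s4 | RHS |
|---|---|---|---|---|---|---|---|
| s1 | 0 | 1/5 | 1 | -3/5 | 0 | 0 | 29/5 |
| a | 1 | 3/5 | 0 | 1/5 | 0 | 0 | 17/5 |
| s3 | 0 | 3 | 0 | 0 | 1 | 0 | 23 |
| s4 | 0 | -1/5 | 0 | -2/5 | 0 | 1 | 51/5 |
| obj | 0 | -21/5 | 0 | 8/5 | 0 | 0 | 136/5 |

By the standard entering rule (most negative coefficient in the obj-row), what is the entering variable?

Negative obj-row entries: b: -21/5.
The most negative is -21/5 in column b, so b enters.

b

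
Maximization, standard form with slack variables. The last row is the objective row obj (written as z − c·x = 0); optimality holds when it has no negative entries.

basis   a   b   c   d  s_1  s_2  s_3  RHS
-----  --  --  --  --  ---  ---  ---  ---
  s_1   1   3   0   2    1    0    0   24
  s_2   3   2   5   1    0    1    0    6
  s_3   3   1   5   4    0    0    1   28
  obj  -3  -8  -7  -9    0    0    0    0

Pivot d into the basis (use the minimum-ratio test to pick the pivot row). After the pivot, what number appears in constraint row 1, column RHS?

12

Ratio test on column d — row 1: 24/2 = 12; row 2: 6/1 = 6; row 3: 28/4 = 7. Minimum is 6 at row 2 (s_2 leaves); pivot element 1.
Divide row 2 by 1; eliminate column d from the other rows.
Row 1 update in column RHS: 24 − 2·6 = 12.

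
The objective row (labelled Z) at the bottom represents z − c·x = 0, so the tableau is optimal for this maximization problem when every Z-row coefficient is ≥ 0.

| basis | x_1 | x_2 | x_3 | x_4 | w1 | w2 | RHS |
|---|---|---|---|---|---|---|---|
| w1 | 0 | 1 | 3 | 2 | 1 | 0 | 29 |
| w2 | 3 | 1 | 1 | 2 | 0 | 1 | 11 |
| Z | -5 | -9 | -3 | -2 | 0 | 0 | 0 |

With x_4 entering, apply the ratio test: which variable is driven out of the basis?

Column x_4 entries and ratios — w1: 29/2 = 29/2; w2: 11/2 = 11/2.
Smallest ratio is 11/2 in the row of w2, so w2 leaves.

w2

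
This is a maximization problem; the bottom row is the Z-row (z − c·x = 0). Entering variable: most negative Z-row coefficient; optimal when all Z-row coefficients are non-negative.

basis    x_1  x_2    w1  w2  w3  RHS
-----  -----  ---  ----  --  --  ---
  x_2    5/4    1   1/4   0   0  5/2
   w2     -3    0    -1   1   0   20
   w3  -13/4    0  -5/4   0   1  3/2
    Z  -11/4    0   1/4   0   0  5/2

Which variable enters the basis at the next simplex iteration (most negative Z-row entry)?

x_1

Negative Z-row entries: x_1: -11/4.
The most negative is -11/4 in column x_1, so x_1 enters.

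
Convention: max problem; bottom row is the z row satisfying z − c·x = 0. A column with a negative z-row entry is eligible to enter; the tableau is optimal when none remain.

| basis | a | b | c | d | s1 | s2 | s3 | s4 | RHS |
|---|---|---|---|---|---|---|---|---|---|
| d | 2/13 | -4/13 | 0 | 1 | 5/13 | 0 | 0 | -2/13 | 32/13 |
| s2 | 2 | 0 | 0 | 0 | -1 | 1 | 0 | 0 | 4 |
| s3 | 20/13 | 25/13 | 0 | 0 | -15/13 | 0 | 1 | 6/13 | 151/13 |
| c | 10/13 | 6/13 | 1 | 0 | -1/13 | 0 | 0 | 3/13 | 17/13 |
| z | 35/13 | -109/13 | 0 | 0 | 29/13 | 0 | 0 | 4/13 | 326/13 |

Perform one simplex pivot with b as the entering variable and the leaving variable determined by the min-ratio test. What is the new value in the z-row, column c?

109/6

Ratio test on column b — row 1: entry -4/13 ≤ 0; row 2: entry 0 ≤ 0; row 3: (151/13)/(25/13) = 151/25; row 4: (17/13)/(6/13) = 17/6. Minimum is 17/6 at row 4 (c leaves); pivot element 6/13.
Divide row 4 by 6/13; eliminate column b from the other rows.
z-row update in column c: 0 − (-109/13)·(13/6) = 109/6.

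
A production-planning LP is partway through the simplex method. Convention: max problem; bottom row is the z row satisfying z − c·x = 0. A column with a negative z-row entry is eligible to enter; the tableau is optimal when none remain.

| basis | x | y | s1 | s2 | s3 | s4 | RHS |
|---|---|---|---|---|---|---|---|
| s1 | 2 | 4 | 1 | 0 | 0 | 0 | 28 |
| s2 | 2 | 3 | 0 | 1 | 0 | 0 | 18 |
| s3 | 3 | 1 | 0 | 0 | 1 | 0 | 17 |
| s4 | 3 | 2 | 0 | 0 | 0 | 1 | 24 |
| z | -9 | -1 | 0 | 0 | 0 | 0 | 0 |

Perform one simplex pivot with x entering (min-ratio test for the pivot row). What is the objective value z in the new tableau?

51

Ratio test on column x — row 1: 28/2 = 14; row 2: 18/2 = 9; row 3: 17/3 = 17/3; row 4: 24/3 = 8. Minimum is 17/3 at row 3 (s3 leaves); pivot element 3.
Pivot on row 3; the z-row RHS becomes 0 − (-9)·(17/3) = 51.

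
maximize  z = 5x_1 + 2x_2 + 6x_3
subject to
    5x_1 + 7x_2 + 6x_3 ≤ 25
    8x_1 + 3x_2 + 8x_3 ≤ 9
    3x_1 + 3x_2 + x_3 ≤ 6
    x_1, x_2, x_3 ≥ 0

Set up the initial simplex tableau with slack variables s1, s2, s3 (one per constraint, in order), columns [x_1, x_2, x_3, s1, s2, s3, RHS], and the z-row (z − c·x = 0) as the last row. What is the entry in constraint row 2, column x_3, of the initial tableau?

8

Constraint 2 has coefficient 8 on x_3.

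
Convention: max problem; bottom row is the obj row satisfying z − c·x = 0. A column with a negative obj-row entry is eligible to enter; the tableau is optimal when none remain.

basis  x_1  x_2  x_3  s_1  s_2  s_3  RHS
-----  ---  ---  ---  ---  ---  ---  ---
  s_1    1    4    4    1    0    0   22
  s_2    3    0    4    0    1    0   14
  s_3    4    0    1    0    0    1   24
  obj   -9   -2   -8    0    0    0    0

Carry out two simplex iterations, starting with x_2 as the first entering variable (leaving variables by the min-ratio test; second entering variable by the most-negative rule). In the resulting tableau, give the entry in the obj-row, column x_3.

Ratio test on column x_2 — row 1: 22/4 = 11/2; row 2: entry 0 ≤ 0; row 3: entry 0 ≤ 0. Minimum is 11/2 at row 1 (s_1 leaves); pivot element 4.
Divide row 1 by 4; eliminate column x_2 from the other rows.
Second iteration: most negative obj-row entry is -17/2 in column x_1, so x_1 enters.
Ratio test on column x_1 — row 1: (11/2)/(1/4) = 22; row 2: 14/3 = 14/3; row 3: 24/4 = 6. Minimum is 14/3 at row 2 (s_2 leaves); pivot element 3.
Divide row 2 by 3; eliminate column x_1 from the other rows.
After both pivots, the entry at the obj-row, column x_3 is 16/3.

16/3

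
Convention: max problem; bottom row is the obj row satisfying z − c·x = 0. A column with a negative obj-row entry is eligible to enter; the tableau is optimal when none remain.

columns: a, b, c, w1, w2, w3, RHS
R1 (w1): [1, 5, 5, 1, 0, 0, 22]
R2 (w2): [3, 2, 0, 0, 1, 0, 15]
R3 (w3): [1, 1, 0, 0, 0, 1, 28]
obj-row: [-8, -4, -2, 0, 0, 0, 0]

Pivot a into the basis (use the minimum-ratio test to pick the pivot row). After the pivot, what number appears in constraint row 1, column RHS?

17

Ratio test on column a — row 1: 22/1 = 22; row 2: 15/3 = 5; row 3: 28/1 = 28. Minimum is 5 at row 2 (w2 leaves); pivot element 3.
Divide row 2 by 3; eliminate column a from the other rows.
Row 1 update in column RHS: 22 − 1·5 = 17.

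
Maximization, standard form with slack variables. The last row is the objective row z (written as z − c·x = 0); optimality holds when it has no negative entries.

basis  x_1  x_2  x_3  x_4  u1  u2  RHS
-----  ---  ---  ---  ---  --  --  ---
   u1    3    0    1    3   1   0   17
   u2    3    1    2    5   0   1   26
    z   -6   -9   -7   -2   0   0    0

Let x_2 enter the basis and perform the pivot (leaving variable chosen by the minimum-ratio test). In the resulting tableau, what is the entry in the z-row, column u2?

Ratio test on column x_2 — row 1: entry 0 ≤ 0; row 2: 26/1 = 26. Minimum is 26 at row 2 (u2 leaves); pivot element 1.
Divide row 2 by 1; eliminate column x_2 from the other rows.
z-row update in column u2: 0 − (-9)·1 = 9.

9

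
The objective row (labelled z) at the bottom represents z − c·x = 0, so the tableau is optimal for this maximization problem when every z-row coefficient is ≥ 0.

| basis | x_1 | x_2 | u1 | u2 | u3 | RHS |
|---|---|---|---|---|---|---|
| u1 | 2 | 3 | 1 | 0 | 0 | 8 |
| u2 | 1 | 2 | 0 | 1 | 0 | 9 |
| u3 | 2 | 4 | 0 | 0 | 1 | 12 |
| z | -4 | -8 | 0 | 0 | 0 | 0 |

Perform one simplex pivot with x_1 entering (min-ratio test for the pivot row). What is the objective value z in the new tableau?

16

Ratio test on column x_1 — row 1: 8/2 = 4; row 2: 9/1 = 9; row 3: 12/2 = 6. Minimum is 4 at row 1 (u1 leaves); pivot element 2.
Pivot on row 1; the z-row RHS becomes 0 − (-4)·4 = 16.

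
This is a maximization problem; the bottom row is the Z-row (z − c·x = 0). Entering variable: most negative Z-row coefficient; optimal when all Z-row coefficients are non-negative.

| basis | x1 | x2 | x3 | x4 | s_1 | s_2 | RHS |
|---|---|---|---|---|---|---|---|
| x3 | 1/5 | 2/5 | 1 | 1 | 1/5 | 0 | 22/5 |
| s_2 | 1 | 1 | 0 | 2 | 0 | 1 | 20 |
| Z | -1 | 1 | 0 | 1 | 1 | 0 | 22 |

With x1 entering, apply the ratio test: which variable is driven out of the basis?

Column x1 entries and ratios — x3: (22/5)/(1/5) = 22; s_2: 20/1 = 20.
Smallest ratio is 20 in the row of s_2, so s_2 leaves.

s_2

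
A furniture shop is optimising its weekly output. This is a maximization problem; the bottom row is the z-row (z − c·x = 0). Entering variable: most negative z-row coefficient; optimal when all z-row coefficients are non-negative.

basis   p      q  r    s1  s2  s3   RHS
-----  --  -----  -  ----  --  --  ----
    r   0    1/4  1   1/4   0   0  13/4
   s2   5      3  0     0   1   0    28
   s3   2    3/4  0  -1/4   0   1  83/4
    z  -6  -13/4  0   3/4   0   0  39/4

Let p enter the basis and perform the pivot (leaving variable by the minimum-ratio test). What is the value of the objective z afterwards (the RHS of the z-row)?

867/20

Ratio test on column p — row 1: entry 0 ≤ 0; row 2: 28/5 = 28/5; row 3: (83/4)/2 = 83/8. Minimum is 28/5 at row 2 (s2 leaves); pivot element 5.
Pivot on row 2; the z-row RHS becomes 39/4 − (-6)·(28/5) = 867/20.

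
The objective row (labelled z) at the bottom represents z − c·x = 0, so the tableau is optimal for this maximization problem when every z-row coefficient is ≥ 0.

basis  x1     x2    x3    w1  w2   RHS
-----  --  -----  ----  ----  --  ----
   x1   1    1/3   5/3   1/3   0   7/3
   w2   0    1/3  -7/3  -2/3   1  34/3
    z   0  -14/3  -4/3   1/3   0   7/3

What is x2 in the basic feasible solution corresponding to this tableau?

x2 is not in the basis, so in the current basic feasible solution x2 = 0.

0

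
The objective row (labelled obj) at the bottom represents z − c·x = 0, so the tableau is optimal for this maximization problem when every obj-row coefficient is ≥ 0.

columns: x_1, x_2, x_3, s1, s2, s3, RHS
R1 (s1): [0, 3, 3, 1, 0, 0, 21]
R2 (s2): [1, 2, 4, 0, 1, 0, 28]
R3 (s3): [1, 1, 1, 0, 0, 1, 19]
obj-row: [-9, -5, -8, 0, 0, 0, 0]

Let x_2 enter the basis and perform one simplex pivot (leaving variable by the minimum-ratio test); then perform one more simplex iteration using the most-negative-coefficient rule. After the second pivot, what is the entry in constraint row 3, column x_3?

0

Ratio test on column x_2 — row 1: 21/3 = 7; row 2: 28/2 = 14; row 3: 19/1 = 19. Minimum is 7 at row 1 (s1 leaves); pivot element 3.
Divide row 1 by 3; eliminate column x_2 from the other rows.
Second iteration: most negative obj-row entry is -9 in column x_1, so x_1 enters.
Ratio test on column x_1 — row 1: entry 0 ≤ 0; row 2: 14/1 = 14; row 3: 12/1 = 12. Minimum is 12 at row 3 (s3 leaves); pivot element 1.
Divide row 3 by 1; eliminate column x_1 from the other rows.
After both pivots, the entry at constraint row 3, column x_3 is 0.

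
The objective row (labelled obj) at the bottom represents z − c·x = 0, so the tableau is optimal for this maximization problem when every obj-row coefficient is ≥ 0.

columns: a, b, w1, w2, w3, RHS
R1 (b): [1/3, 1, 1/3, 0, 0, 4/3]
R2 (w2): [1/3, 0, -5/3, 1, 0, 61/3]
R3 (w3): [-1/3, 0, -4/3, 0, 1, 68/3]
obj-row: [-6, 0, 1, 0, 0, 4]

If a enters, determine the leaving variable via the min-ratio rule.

Column a entries and ratios — b: (4/3)/(1/3) = 4; w2: (61/3)/(1/3) = 61; w3: -1/3 ≤ 0, skip.
Smallest ratio is 4 in the row of b, so b leaves.

b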